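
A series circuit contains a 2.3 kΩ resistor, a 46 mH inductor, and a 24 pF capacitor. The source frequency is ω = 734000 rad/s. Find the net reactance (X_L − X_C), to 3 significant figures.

-23000 Ω

X_L = ωL = 33800 Ω
X_C = 1/(ωC) = 56800 Ω
X = 33800 − 56800 = -23000 Ω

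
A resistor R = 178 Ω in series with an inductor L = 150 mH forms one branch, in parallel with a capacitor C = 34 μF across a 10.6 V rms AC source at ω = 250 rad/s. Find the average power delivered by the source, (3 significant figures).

X_L = ωL = 37.5 Ω
X_C = 1/(ωC) = 118 Ω
Branch 1 (R+jX_L): Z₁ = 178 + j37.5 Ω, |Z₁| = 182 Ω
Branch 2 (−jX_C): Z₂ = −j118 Ω
Parallel: Z = Z₁Z₂/(Z₁+Z₂), |Z| = 110 Ω, ∠Z = -53.9°
I = V/|Z| = 96.7 mA
P = VI cos φ = 10.6 × 0.0967 × cos(-53.9°) = 604 mW

604 mW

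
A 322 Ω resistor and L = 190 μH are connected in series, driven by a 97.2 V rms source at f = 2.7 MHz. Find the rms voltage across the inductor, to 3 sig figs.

96.7 V

ω = 2πf = 1.696e+07 rad/s
X_L = ωL = 3220 Ω
Z = 322 + j3220 Ω
|Z| = √(322² + 3220²) = 3240 Ω
I = V/|Z| = 30.0 mA
V_L = I·|Z_L| = 0.0300 × 3220 = 96.7 V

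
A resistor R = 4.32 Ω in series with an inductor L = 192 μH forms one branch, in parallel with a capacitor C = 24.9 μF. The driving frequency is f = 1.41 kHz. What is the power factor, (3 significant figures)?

0.817

ω = 2πf = 8859 rad/s
X_L = ωL = 1.70 Ω
X_C = 1/(ωC) = 4.53 Ω
Branch 1 (R+jX_L): Z₁ = 4.32 + j1.70 Ω, |Z₁| = 4.64 Ω
Branch 2 (−jX_C): Z₂ = −j4.53 Ω
Parallel: Z = Z₁Z₂/(Z₁+Z₂), |Z| = 4.07 Ω, ∠Z = -35.3°
cos φ = cos(-35.3°) = 0.817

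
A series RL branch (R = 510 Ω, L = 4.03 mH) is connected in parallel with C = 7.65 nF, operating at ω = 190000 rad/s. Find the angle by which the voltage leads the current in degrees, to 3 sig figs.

X_L = ωL = 766 Ω
X_C = 1/(ωC) = 688 Ω
Branch 1 (R+jX_L): Z₁ = 510 + j766 Ω, |Z₁| = 920 Ω
Branch 2 (−jX_C): Z₂ = −j688 Ω
Parallel: Z = Z₁Z₂/(Z₁+Z₂), |Z| = 1230 Ω, ∠Z = -42.3°

-42.3°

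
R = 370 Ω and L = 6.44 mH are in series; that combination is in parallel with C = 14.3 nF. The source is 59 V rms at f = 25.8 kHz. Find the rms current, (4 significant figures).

88.37 mA

ω = 2πf = 162100 rad/s
X_L = ωL = 1044 Ω
X_C = 1/(ωC) = 431.4 Ω
Branch 1 (R+jX_L): Z₁ = 370.0 + j1044 Ω, |Z₁| = 1108 Ω
Branch 2 (−jX_C): Z₂ = −j431.4 Ω
Parallel: Z = Z₁Z₂/(Z₁+Z₂), |Z| = 667.6 Ω, ∠Z = -78.38°
I = V/|Z| = 59/667.6 = 88.37 mA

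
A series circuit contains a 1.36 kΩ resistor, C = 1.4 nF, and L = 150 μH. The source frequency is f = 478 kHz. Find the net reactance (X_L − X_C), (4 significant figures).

ω = 2πf = 3.003e+06 rad/s
X_L = ωL = 450.5 Ω
X_C = 1/(ωC) = 237.8 Ω
X = 450.5 − 237.8 = 212.7 Ω

212.7 Ω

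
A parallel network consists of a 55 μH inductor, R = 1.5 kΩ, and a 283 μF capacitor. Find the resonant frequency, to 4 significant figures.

ω₀ = 1/√(LC) = 1/√(5.5e-05 × 0.000283) = 8015 rad/s
f₀ = ω₀/(2π) = 1.276 kHz

1.276 kHz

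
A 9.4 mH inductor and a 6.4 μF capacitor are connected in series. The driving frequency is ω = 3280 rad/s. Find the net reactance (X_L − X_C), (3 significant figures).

-16.8 Ω

X_L = ωL = 30.8 Ω
X_C = 1/(ωC) = 47.6 Ω
X = 30.8 − 47.6 = -16.8 Ω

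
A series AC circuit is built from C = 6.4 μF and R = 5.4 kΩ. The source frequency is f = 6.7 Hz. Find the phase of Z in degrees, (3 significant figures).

-34.5°

ω = 2πf = 42.10 rad/s
X_C = 1/(ωC) = 3710 Ω
Z = 5400 − j3710 Ω
|Z| = √(5400² + 3710²) = 6550 Ω
∠Z = arctan(-3710/5400) = -34.5°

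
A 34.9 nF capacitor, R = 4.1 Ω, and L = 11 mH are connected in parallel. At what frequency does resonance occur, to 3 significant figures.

ω₀ = 1/√(LC) = 1/√(0.011 × 3.49e-08) = 51040 rad/s
f₀ = ω₀/(2π) = 8.12 kHz

8.12 kHz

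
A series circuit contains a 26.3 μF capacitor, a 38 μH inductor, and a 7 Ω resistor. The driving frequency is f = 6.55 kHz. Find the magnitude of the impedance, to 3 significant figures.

7.03 Ω

ω = 2πf = 41150 rad/s
X_L = ωL = 1.56 Ω
X_C = 1/(ωC) = 0.924 Ω
Net reactance X = X_L − X_C = 0.640 Ω
Z = 7.00 + j0.640 Ω
|Z| = √(7.00² + 0.640²) = 7.03 Ω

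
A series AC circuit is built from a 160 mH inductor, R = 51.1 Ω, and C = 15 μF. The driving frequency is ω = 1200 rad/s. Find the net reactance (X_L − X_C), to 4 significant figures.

136.4 Ω

X_L = ωL = 192.0 Ω
X_C = 1/(ωC) = 55.56 Ω
X = 192.0 − 55.56 = 136.4 Ω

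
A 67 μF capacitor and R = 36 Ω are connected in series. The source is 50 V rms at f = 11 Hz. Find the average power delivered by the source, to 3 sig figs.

1.88 W

ω = 2πf = 69.12 rad/s
X_C = 1/(ωC) = 216 Ω
Z = 36.0 − j216 Ω
|Z| = √(36.0² + 216²) = 219 Ω
∠Z = arctan(-216/36.0) = -80.5°
I = V/|Z| = 228 mA
P = VI cos φ = 50 × 0.228 × cos(-80.5°) = 1.88 W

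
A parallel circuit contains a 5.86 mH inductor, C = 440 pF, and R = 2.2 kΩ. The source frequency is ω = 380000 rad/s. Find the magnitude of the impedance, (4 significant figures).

1870 Ω

X_L = ωL = 2227 Ω
X_C = 1/(ωC) = 5981 Ω
Parallel: admittances add. Y = 1/R + 1/(jωL) + jωC
Y = (0.0004545 − j0.0002819) S
|Y| = 0.0005349 S → |Z| = 1/|Y| = 1870 Ω, ∠Z = −∠Y = 31.80°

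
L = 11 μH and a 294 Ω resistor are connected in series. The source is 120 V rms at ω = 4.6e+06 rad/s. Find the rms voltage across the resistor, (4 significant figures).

X_L = ωL = 50.60 Ω
Z = 294.0 + j50.60 Ω
|Z| = √(294.0² + 50.60²) = 298.3 Ω
I = V/|Z| = 402.2 mA
V_R = I·|Z_R| = 0.4022 × 294.0 = 118.3 V

118.3 V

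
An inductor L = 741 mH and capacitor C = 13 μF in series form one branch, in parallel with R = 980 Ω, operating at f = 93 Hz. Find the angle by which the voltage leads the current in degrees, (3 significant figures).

ω = 2πf = 584.3 rad/s
X_L = ωL = 433 Ω
X_C = 1/(ωC) = 132 Ω
Branch 1: Z₁ = R = 980 Ω
Branch 2 (series LC): Z₂ = j(X_L − X_C) = j301 Ω
Parallel: Z = Z₁Z₂/(Z₁+Z₂), |Z| = 288 Ω, ∠Z = 72.9°

72.9°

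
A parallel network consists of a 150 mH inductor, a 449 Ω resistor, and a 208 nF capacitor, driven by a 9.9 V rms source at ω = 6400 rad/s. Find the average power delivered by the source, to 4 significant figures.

218.3 mW

X_L = ωL = 960.0 Ω
X_C = 1/(ωC) = 751.2 Ω
Parallel: admittances add. Y = 1/R + 1/(jωL) + jωC
Y = (0.002227 + j0.0002895) S
|Y| = 0.002246 S → |Z| = 1/|Y| = 445.3 Ω, ∠Z = −∠Y = -7.407°
I = V/|Z| = 22.23 mA
P = VI cos φ = 9.9 × 0.02223 × cos(-7.407°) = 218.3 mW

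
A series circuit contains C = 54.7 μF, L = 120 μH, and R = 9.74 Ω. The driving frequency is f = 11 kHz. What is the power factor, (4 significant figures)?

0.7716

ω = 2πf = 69120 rad/s
X_L = ωL = 8.294 Ω
X_C = 1/(ωC) = 0.2645 Ω
Net reactance X = X_L − X_C = 8.029 Ω
Z = 9.740 + j8.029 Ω
|Z| = √(9.740² + 8.029²) = 12.62 Ω
∠Z = arctan(8.029/9.740) = 39.50°
cos φ = cos(39.50°) = 0.7716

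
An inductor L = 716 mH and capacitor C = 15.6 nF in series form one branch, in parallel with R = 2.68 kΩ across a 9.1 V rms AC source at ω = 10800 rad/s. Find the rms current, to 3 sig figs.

X_L = ωL = 7730 Ω
X_C = 1/(ωC) = 5940 Ω
Branch 1: Z₁ = R = 2680 Ω
Branch 2 (series LC): Z₂ = j(X_L − X_C) = j1800 Ω
Parallel: Z = Z₁Z₂/(Z₁+Z₂), |Z| = 1490 Ω, ∠Z = 56.2°
I = V/|Z| = 9.1/1490 = 6.10 mA

6.10 mA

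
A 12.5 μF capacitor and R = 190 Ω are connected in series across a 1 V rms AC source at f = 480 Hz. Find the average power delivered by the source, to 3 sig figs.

ω = 2πf = 3016 rad/s
X_C = 1/(ωC) = 26.5 Ω
Z = 190 − j26.5 Ω
|Z| = √(190² + 26.5²) = 192 Ω
∠Z = arctan(-26.5/190) = -7.95°
I = V/|Z| = 5.21 mA
P = VI cos φ = 1 × 0.00521 × cos(-7.95°) = 5.16 mW

5.16 mW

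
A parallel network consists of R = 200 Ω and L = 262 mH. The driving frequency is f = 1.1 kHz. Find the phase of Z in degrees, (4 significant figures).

ω = 2πf = 6912 rad/s
X_L = ωL = 1811 Ω
Parallel: admittances add. Y = 1/R + 1/(jωL)
Y = (0.005000 − j0.0005522) S
|Y| = 0.005030 S → |Z| = 1/|Y| = 198.8 Ω, ∠Z = −∠Y = 6.303°

6.303°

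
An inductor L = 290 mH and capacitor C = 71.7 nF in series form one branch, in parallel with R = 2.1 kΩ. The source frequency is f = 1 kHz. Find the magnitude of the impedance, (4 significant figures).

390.7 Ω

ω = 2πf = 6283 rad/s
X_L = ωL = 1822 Ω
X_C = 1/(ωC) = 2220 Ω
Branch 1: Z₁ = R = 2100 Ω
Branch 2 (series LC): Z₂ = j(X_L − X_C) = −j397.6 Ω
Parallel: Z = Z₁Z₂/(Z₁+Z₂), |Z| = 390.7 Ω, ∠Z = -79.28°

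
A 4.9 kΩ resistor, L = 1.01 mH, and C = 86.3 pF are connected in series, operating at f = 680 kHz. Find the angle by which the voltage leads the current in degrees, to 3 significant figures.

ω = 2πf = 4.273e+06 rad/s
X_L = ωL = 4320 Ω
X_C = 1/(ωC) = 2710 Ω
Net reactance X = X_L − X_C = 1600 Ω
Z = 4900 + j1600 Ω
|Z| = √(4900² + 1600²) = 5160 Ω
∠Z = arctan(1600/4900) = 18.1°

18.1°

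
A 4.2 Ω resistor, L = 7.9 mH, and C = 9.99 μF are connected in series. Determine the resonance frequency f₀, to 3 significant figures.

ω₀ = 1/√(LC) = 1/√(0.0079 × 9.99e-06) = 3560 rad/s
f₀ = ω₀/(2π) = 567 Hz

567 Hz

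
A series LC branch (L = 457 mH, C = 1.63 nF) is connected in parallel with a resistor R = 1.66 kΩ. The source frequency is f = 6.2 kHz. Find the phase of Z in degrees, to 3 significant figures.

38.9°

ω = 2πf = 38960 rad/s
X_L = ωL = 17800 Ω
X_C = 1/(ωC) = 15700 Ω
Branch 1: Z₁ = R = 1660 Ω
Branch 2 (series LC): Z₂ = j(X_L − X_C) = j2050 Ω
Parallel: Z = Z₁Z₂/(Z₁+Z₂), |Z| = 1290 Ω, ∠Z = 38.9°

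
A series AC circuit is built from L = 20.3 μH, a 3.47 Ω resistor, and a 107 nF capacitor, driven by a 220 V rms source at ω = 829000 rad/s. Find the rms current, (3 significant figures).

X_L = ωL = 16.8 Ω
X_C = 1/(ωC) = 11.3 Ω
Net reactance X = X_L − X_C = 5.56 Ω
Z = 3.47 + j5.56 Ω
|Z| = √(3.47² + 5.56²) = 6.55 Ω
I = V/|Z| = 220/6.55 = 33.6 A

33.6 A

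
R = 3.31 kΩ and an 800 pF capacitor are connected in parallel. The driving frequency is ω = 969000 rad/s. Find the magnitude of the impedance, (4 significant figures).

X_C = 1/(ωC) = 1290 Ω
Parallel: admittances add. Y = 1/R + jωC
Y = (0.0003021 + j0.0007752) S
|Y| = 0.0008320 S → |Z| = 1/|Y| = 1202 Ω, ∠Z = −∠Y = -68.71°

1202 Ω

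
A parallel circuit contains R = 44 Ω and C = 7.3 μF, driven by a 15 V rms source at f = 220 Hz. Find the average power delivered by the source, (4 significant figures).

5.114 W

ω = 2πf = 1382 rad/s
X_C = 1/(ωC) = 99.10 Ω
Parallel: admittances add. Y = 1/R + jωC
Y = (0.02273 + j0.01009) S
|Y| = 0.02487 S → |Z| = 1/|Y| = 40.21 Ω, ∠Z = −∠Y = -23.94°
I = V/|Z| = 373.0 mA
P = VI cos φ = 15 × 0.3730 × cos(-23.94°) = 5.114 W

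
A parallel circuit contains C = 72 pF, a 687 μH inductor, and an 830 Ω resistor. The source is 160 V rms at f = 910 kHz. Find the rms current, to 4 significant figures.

194.4 mA

ω = 2πf = 5.718e+06 rad/s
X_L = ωL = 3928 Ω
X_C = 1/(ωC) = 2429 Ω
Parallel: admittances add. Y = 1/R + 1/(jωL) + jωC
Y = (0.001205 + j0.0001571) S
|Y| = 0.001215 S → |Z| = 1/|Y| = 823.0 Ω, ∠Z = −∠Y = -7.429°
I = V/|Z| = 160/823.0 = 194.4 mA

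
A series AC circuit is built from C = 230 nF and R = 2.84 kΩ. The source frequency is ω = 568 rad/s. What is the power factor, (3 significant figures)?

0.348

X_C = 1/(ωC) = 7650 Ω
Z = 2840 − j7650 Ω
|Z| = √(2840² + 7650²) = 8160 Ω
∠Z = arctan(-7650/2840) = -69.6°
cos φ = cos(-69.6°) = 0.348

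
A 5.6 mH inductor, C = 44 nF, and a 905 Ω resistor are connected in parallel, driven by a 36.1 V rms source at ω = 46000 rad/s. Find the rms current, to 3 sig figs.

78.0 mA

X_L = ωL = 258 Ω
X_C = 1/(ωC) = 494 Ω
Parallel: admittances add. Y = 1/R + 1/(jωL) + jωC
Y = (0.00110 − j0.00186) S
|Y| = 0.00216 S → |Z| = 1/|Y| = 463 Ω, ∠Z = −∠Y = 59.3°
I = V/|Z| = 36.1/463 = 78.0 mA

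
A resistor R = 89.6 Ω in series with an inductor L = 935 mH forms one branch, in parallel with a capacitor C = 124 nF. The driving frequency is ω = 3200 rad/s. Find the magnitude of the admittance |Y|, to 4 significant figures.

63.67 μS

X_L = ωL = 2992 Ω
X_C = 1/(ωC) = 2520 Ω
Branch 1 (R+jX_L): Z₁ = 89.60 + j2992 Ω, |Z₁| = 2993 Ω
Branch 2 (−jX_C): Z₂ = −j2520 Ω
Parallel: Z = Z₁Z₂/(Z₁+Z₂), |Z| = 15710 Ω, ∠Z = -80.96°
|Y| = 1/|Z| = 63.67 μS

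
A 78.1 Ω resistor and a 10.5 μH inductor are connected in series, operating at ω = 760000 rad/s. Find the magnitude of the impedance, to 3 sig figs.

X_L = ωL = 7.98 Ω
Z = 78.1 + j7.98 Ω
|Z| = √(78.1² + 7.98²) = 78.5 Ω

78.5 Ω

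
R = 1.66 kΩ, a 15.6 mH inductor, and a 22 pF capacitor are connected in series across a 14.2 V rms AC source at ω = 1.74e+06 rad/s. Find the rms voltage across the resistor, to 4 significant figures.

X_L = ωL = 27140 Ω
X_C = 1/(ωC) = 26120 Ω
Net reactance X = X_L − X_C = 1021 Ω
Z = 1660 + j1021 Ω
|Z| = √(1660² + 1021²) = 1949 Ω
I = V/|Z| = 7.287 mA
V_R = I·|Z_R| = 0.007287 × 1660 = 12.10 V

12.10 V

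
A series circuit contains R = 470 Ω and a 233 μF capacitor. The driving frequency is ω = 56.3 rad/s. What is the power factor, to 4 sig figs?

X_C = 1/(ωC) = 76.23 Ω
Z = 470.0 − j76.23 Ω
|Z| = √(470.0² + 76.23²) = 476.1 Ω
∠Z = arctan(-76.23/470.0) = -9.213°
cos φ = cos(-9.213°) = 0.9871

0.9871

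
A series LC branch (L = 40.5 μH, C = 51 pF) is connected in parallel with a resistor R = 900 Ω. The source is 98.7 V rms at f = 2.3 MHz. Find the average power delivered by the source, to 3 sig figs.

10.8 W

ω = 2πf = 1.445e+07 rad/s
X_L = ωL = 585 Ω
X_C = 1/(ωC) = 1360 Ω
Branch 1: Z₁ = R = 900 Ω
Branch 2 (series LC): Z₂ = j(X_L − X_C) = −j772 Ω
Parallel: Z = Z₁Z₂/(Z₁+Z₂), |Z| = 586 Ω, ∠Z = -49.4°
I = V/|Z| = 168 mA
P = VI cos φ = 98.7 × 0.168 × cos(-49.4°) = 10.8 W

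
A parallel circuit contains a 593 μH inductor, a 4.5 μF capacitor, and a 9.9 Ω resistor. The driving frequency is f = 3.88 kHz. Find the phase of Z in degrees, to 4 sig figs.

-21.86°

ω = 2πf = 24380 rad/s
X_L = ωL = 14.46 Ω
X_C = 1/(ωC) = 9.115 Ω
Parallel: admittances add. Y = 1/R + 1/(jωL) + jωC
Y = (0.1010 + j0.04053) S
|Y| = 0.1088 S → |Z| = 1/|Y| = 9.188 Ω, ∠Z = −∠Y = -21.86°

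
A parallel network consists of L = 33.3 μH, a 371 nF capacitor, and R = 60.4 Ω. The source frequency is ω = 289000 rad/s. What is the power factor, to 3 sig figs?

X_L = ωL = 9.62 Ω
X_C = 1/(ωC) = 9.33 Ω
Parallel: admittances add. Y = 1/R + 1/(jωL) + jωC
Y = (0.0166 + j0.00331) S
|Y| = 0.0169 S → |Z| = 1/|Y| = 59.2 Ω, ∠Z = −∠Y = -11.3°
cos φ = cos(-11.3°) = 0.981

0.981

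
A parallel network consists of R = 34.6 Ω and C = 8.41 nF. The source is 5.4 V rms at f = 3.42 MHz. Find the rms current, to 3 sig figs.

988 mA

ω = 2πf = 2.149e+07 rad/s
X_C = 1/(ωC) = 5.53 Ω
Parallel: admittances add. Y = 1/R + jωC
Y = (0.0289 + j0.181) S
|Y| = 0.183 S → |Z| = 1/|Y| = 5.46 Ω, ∠Z = −∠Y = -80.9°
I = V/|Z| = 5.4/5.46 = 988 mA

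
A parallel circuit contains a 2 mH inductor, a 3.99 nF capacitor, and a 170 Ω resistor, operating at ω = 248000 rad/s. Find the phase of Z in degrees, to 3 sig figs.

9.90°

X_L = ωL = 496 Ω
X_C = 1/(ωC) = 1010 Ω
Parallel: admittances add. Y = 1/R + 1/(jωL) + jωC
Y = (0.00588 − j0.00103) S
|Y| = 0.00597 S → |Z| = 1/|Y| = 167 Ω, ∠Z = −∠Y = 9.90°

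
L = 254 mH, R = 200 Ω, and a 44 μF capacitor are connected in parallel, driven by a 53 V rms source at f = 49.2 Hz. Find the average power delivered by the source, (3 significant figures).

14.0 W

ω = 2πf = 309.1 rad/s
X_L = ωL = 78.5 Ω
X_C = 1/(ωC) = 73.5 Ω
Parallel: admittances add. Y = 1/R + 1/(jωL) + jωC
Y = (0.00500 + j0.000866) S
|Y| = 0.00507 S → |Z| = 1/|Y| = 197 Ω, ∠Z = −∠Y = -9.83°
I = V/|Z| = 269 mA
P = VI cos φ = 53 × 0.269 × cos(-9.83°) = 14.0 W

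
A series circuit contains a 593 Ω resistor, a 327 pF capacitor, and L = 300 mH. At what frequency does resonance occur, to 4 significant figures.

ω₀ = 1/√(LC) = 1/√(0.3 × 3.27e-10) = 101000 rad/s
f₀ = ω₀/(2π) = 16.07 kHz

16.07 kHz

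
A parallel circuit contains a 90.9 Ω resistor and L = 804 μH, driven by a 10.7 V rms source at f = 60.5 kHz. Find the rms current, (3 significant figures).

ω = 2πf = 380100 rad/s
X_L = ωL = 306 Ω
Parallel: admittances add. Y = 1/R + 1/(jωL)
Y = (0.0110 − j0.00327) S
|Y| = 0.0115 S → |Z| = 1/|Y| = 87.1 Ω, ∠Z = −∠Y = 16.6°
I = V/|Z| = 10.7/87.1 = 123 mA

123 mA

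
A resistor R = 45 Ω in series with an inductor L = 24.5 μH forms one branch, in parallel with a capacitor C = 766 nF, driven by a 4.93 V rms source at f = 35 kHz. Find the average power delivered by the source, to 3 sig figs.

532 mW

ω = 2πf = 219900 rad/s
X_L = ωL = 5.39 Ω
X_C = 1/(ωC) = 5.94 Ω
Branch 1 (R+jX_L): Z₁ = 45.0 + j5.39 Ω, |Z₁| = 45.3 Ω
Branch 2 (−jX_C): Z₂ = −j5.94 Ω
Parallel: Z = Z₁Z₂/(Z₁+Z₂), |Z| = 5.98 Ω, ∠Z = -82.5°
I = V/|Z| = 825 mA
P = VI cos φ = 4.93 × 0.825 × cos(-82.5°) = 532 mW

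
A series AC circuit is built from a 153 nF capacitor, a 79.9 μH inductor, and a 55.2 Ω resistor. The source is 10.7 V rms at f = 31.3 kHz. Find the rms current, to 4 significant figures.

184.8 mA

ω = 2πf = 196700 rad/s
X_L = ωL = 15.71 Ω
X_C = 1/(ωC) = 33.23 Ω
Net reactance X = X_L − X_C = -17.52 Ω
Z = 55.20 − j17.52 Ω
|Z| = √(55.20² + 17.52²) = 57.91 Ω
I = V/|Z| = 10.7/57.91 = 184.8 mA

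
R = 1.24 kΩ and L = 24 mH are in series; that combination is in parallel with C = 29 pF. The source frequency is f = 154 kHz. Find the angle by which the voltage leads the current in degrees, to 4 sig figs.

ω = 2πf = 967600 rad/s
X_L = ωL = 23220 Ω
X_C = 1/(ωC) = 35640 Ω
Branch 1 (R+jX_L): Z₁ = 1240 + j23220 Ω, |Z₁| = 23260 Ω
Branch 2 (−jX_C): Z₂ = −j35640 Ω
Parallel: Z = Z₁Z₂/(Z₁+Z₂), |Z| = 66430 Ω, ∠Z = 81.24°

81.24°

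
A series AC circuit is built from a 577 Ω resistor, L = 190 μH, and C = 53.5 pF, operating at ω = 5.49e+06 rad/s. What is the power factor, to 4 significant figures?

0.2373

X_L = ωL = 1043 Ω
X_C = 1/(ωC) = 3405 Ω
Net reactance X = X_L − X_C = -2362 Ω
Z = 577.0 − j2362 Ω
|Z| = √(577.0² + 2362²) = 2431 Ω
∠Z = arctan(-2362/577.0) = -76.27°
cos φ = cos(-76.27°) = 0.2373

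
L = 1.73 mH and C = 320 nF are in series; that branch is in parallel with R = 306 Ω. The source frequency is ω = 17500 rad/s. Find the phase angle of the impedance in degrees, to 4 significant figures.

-64.14°

X_L = ωL = 30.27 Ω
X_C = 1/(ωC) = 178.6 Ω
Branch 1: Z₁ = R = 306.0 Ω
Branch 2 (series LC): Z₂ = j(X_L − X_C) = −j148.3 Ω
Parallel: Z = Z₁Z₂/(Z₁+Z₂), |Z| = 133.5 Ω, ∠Z = -64.14°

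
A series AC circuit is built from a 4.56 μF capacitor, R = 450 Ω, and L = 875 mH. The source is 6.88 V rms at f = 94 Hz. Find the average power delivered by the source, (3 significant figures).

95.2 mW

ω = 2πf = 590.6 rad/s
X_L = ωL = 517 Ω
X_C = 1/(ωC) = 371 Ω
Net reactance X = X_L − X_C = 145 Ω
Z = 450 + j145 Ω
|Z| = √(450² + 145²) = 473 Ω
∠Z = arctan(145/450) = 17.9°
I = V/|Z| = 14.5 mA
P = VI cos φ = 6.88 × 0.0145 × cos(17.9°) = 95.2 mW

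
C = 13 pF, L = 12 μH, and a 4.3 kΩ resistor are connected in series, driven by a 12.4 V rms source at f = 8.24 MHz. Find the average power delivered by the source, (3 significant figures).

34.4 mW

ω = 2πf = 5.177e+07 rad/s
X_L = ωL = 621 Ω
X_C = 1/(ωC) = 1490 Ω
Net reactance X = X_L − X_C = -864 Ω
Z = 4300 − j864 Ω
|Z| = √(4300² + 864²) = 4390 Ω
∠Z = arctan(-864/4300) = -11.4°
I = V/|Z| = 2.83 mA
P = VI cos φ = 12.4 × 0.00283 × cos(-11.4°) = 34.4 mW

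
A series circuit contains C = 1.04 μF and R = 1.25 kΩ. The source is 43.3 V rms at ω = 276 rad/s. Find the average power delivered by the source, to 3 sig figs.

X_C = 1/(ωC) = 3480 Ω
Z = 1250 − j3480 Ω
|Z| = √(1250² + 3480²) = 3700 Ω
∠Z = arctan(-3480/1250) = -70.3°
I = V/|Z| = 11.7 mA
P = VI cos φ = 43.3 × 0.0117 × cos(-70.3°) = 171 mW

171 mW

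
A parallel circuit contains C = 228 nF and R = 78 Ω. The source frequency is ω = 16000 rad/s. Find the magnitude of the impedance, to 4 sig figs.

75.02 Ω

X_C = 1/(ωC) = 274.1 Ω
Parallel: admittances add. Y = 1/R + jωC
Y = (0.01282 + j0.003648) S
|Y| = 0.01333 S → |Z| = 1/|Y| = 75.02 Ω, ∠Z = −∠Y = -15.88°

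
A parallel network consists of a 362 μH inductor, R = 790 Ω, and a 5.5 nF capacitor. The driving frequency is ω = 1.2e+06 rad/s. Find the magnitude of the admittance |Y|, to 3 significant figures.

X_L = ωL = 434 Ω
X_C = 1/(ωC) = 152 Ω
Parallel: admittances add. Y = 1/R + 1/(jωL) + jωC
Y = (0.00127 + j0.00430) S
|Y| = 0.00448 S → |Z| = 1/|Y| = 223 Ω, ∠Z = −∠Y = -73.6°

4.48 mS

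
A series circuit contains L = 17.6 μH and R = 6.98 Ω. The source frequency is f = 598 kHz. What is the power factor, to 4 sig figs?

0.1050

ω = 2πf = 3.757e+06 rad/s
X_L = ωL = 66.13 Ω
Z = 6.980 + j66.13 Ω
|Z| = √(6.980² + 66.13²) = 66.50 Ω
∠Z = arctan(66.13/6.980) = 83.97°
cos φ = cos(83.97°) = 0.1050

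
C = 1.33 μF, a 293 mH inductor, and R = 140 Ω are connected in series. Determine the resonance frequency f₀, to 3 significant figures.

ω₀ = 1/√(LC) = 1/√(0.293 × 1.33e-06) = 1602 rad/s
f₀ = ω₀/(2π) = 255 Hz

255 Hz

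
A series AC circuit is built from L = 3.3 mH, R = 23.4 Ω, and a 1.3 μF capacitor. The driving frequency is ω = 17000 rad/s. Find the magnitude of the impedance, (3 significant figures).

X_L = ωL = 56.1 Ω
X_C = 1/(ωC) = 45.2 Ω
Net reactance X = X_L − X_C = 10.9 Ω
Z = 23.4 + j10.9 Ω
|Z| = √(23.4² + 10.9²) = 25.8 Ω

25.8 Ω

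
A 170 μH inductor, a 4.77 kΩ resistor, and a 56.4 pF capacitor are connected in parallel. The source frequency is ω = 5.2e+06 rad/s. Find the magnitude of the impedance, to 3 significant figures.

X_L = ωL = 884 Ω
X_C = 1/(ωC) = 3410 Ω
Parallel: admittances add. Y = 1/R + 1/(jωL) + jωC
Y = (0.000210 − j0.000838) S
|Y| = 0.000864 S → |Z| = 1/|Y| = 1160 Ω, ∠Z = −∠Y = 76.0°

1160 Ω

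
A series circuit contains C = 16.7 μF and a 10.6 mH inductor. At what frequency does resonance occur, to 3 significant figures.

378 Hz

ω₀ = 1/√(LC) = 1/√(0.0106 × 1.67e-05) = 2377 rad/s
f₀ = ω₀/(2π) = 378 Hz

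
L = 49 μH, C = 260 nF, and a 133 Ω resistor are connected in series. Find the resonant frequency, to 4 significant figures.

44.59 kHz

ω₀ = 1/√(LC) = 1/√(4.9e-05 × 2.6e-07) = 280200 rad/s
f₀ = ω₀/(2π) = 44.59 kHz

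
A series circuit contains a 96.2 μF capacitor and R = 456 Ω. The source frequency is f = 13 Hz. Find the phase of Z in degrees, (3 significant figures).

ω = 2πf = 81.68 rad/s
X_C = 1/(ωC) = 127 Ω
Z = 456 − j127 Ω
|Z| = √(456² + 127²) = 473 Ω
∠Z = arctan(-127/456) = -15.6°

-15.6°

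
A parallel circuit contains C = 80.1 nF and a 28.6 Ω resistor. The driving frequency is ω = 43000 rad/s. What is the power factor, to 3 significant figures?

X_C = 1/(ωC) = 290 Ω
Parallel: admittances add. Y = 1/R + jωC
Y = (0.0350 + j0.00344) S
|Y| = 0.0351 S → |Z| = 1/|Y| = 28.5 Ω, ∠Z = −∠Y = -5.63°
cos φ = cos(-5.63°) = 0.995

0.995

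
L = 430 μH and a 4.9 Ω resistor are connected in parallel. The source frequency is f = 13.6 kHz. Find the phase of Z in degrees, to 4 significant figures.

7.596°

ω = 2πf = 85450 rad/s
X_L = ωL = 36.74 Ω
Parallel: admittances add. Y = 1/R + 1/(jωL)
Y = (0.2041 − j0.02722) S
|Y| = 0.2059 S → |Z| = 1/|Y| = 4.857 Ω, ∠Z = −∠Y = 7.596°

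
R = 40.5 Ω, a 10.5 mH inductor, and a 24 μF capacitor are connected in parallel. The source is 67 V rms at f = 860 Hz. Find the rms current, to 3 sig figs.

ω = 2πf = 5404 rad/s
X_L = ωL = 56.7 Ω
X_C = 1/(ωC) = 7.71 Ω
Parallel: admittances add. Y = 1/R + 1/(jωL) + jωC
Y = (0.0247 + j0.112) S
|Y| = 0.115 S → |Z| = 1/|Y| = 8.71 Ω, ∠Z = −∠Y = -77.6°
I = V/|Z| = 67/8.71 = 7.69 A

7.69 A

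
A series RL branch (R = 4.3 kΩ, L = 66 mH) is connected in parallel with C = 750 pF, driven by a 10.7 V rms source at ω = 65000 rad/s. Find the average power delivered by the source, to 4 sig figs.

X_L = ωL = 4290 Ω
X_C = 1/(ωC) = 20510 Ω
Branch 1 (R+jX_L): Z₁ = 4300 + j4290 Ω, |Z₁| = 6074 Ω
Branch 2 (−jX_C): Z₂ = −j20510 Ω
Parallel: Z = Z₁Z₂/(Z₁+Z₂), |Z| = 7424 Ω, ∠Z = 30.09°
I = V/|Z| = 1.441 mA
P = VI cos φ = 10.7 × 0.001441 × cos(30.09°) = 13.34 mW

13.34 mW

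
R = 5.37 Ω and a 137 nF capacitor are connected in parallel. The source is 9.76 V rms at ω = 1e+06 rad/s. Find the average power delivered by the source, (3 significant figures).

X_C = 1/(ωC) = 7.30 Ω
Parallel: admittances add. Y = 1/R + jωC
Y = (0.186 + j0.137) S
|Y| = 0.231 S → |Z| = 1/|Y| = 4.33 Ω, ∠Z = −∠Y = -36.3°
I = V/|Z| = 2.26 A
P = VI cos φ = 9.76 × 2.26 × cos(-36.3°) = 17.7 W

17.7 W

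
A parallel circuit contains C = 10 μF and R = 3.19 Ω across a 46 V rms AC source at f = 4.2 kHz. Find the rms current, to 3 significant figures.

ω = 2πf = 26390 rad/s
X_C = 1/(ωC) = 3.79 Ω
Parallel: admittances add. Y = 1/R + jωC
Y = (0.313 + j0.264) S
|Y| = 0.410 S → |Z| = 1/|Y| = 2.44 Ω, ∠Z = −∠Y = -40.1°
I = V/|Z| = 46/2.44 = 18.8 A

18.8 A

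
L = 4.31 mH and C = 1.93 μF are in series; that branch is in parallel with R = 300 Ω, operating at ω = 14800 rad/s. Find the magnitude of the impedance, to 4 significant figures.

X_L = ωL = 63.79 Ω
X_C = 1/(ωC) = 35.01 Ω
Branch 1: Z₁ = R = 300.0 Ω
Branch 2 (series LC): Z₂ = j(X_L − X_C) = j28.78 Ω
Parallel: Z = Z₁Z₂/(Z₁+Z₂), |Z| = 28.65 Ω, ∠Z = 84.52°

28.65 Ω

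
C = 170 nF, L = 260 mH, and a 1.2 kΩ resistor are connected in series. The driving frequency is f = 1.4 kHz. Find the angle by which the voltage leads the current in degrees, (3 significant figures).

53.4°

ω = 2πf = 8796 rad/s
X_L = ωL = 2290 Ω
X_C = 1/(ωC) = 669 Ω
Net reactance X = X_L − X_C = 1620 Ω
Z = 1200 + j1620 Ω
|Z| = √(1200² + 1620²) = 2010 Ω
∠Z = arctan(1620/1200) = 53.4°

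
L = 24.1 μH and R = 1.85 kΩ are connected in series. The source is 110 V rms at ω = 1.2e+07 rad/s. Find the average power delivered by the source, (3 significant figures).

6.38 W

X_L = ωL = 289 Ω
Z = 1850 + j289 Ω
|Z| = √(1850² + 289²) = 1870 Ω
∠Z = arctan(289/1850) = 8.88°
I = V/|Z| = 58.7 mA
P = VI cos φ = 110 × 0.0587 × cos(8.88°) = 6.38 W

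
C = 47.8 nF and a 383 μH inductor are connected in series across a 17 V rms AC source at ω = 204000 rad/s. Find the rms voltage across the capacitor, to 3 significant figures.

X_L = ωL = 78.1 Ω
X_C = 1/(ωC) = 103 Ω
Net reactance X = X_L − X_C = -24.4 Ω
Z = − j24.4 Ω
|Z| = √(0² + 24.4²) = 24.4 Ω
I = V/|Z| = 696 mA
V_C = I·|Z_C| = 0.696 × 103 = 71.4 V

71.4 V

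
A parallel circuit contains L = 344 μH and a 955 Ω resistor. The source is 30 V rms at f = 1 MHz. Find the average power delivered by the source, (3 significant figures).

ω = 2πf = 6.283e+06 rad/s
X_L = ωL = 2160 Ω
Parallel: admittances add. Y = 1/R + 1/(jωL)
Y = (0.00105 − j0.000463) S
|Y| = 0.00114 S → |Z| = 1/|Y| = 874 Ω, ∠Z = −∠Y = 23.8°
I = V/|Z| = 34.3 mA
P = VI cos φ = 30 × 0.0343 × cos(23.8°) = 942 mW

942 mW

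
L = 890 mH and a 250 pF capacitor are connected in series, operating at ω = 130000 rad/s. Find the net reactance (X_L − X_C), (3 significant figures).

84900 Ω

X_L = ωL = 116000 Ω
X_C = 1/(ωC) = 30800 Ω
X = 116000 − 30800 = 84900 Ω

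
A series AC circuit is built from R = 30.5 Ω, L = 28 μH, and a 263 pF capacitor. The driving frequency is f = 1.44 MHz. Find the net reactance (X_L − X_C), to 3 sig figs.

ω = 2πf = 9.048e+06 rad/s
X_L = ωL = 253 Ω
X_C = 1/(ωC) = 420 Ω
X = 253 − 420 = -167 Ω

-167 Ω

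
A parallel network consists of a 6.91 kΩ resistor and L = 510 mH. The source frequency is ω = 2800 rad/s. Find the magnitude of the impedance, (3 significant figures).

1400 Ω

X_L = ωL = 1430 Ω
Parallel: admittances add. Y = 1/R + 1/(jωL)
Y = (0.000145 − j0.000700) S
|Y| = 0.000715 S → |Z| = 1/|Y| = 1400 Ω, ∠Z = −∠Y = 78.3°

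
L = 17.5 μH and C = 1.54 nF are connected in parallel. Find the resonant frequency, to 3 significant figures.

ω₀ = 1/√(LC) = 1/√(1.75e-05 × 1.54e-09) = 6.091e+06 rad/s
f₀ = ω₀/(2π) = 969 kHz

969 kHz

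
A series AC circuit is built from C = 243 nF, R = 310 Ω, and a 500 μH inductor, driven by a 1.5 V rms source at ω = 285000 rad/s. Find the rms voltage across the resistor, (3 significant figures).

1.39 V

X_L = ωL = 142 Ω
X_C = 1/(ωC) = 14.4 Ω
Net reactance X = X_L − X_C = 128 Ω
Z = 310 + j128 Ω
|Z| = √(310² + 128²) = 335 Ω
I = V/|Z| = 4.47 mA
V_R = I·|Z_R| = 0.00447 × 310 = 1.39 V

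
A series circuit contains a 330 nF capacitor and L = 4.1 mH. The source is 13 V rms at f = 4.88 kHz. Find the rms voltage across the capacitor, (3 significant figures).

ω = 2πf = 30660 rad/s
X_L = ωL = 126 Ω
X_C = 1/(ωC) = 98.8 Ω
Net reactance X = X_L − X_C = 26.9 Ω
Z = j26.9 Ω
|Z| = √(0² + 26.9²) = 26.9 Ω
I = V/|Z| = 484 mA
V_C = I·|Z_C| = 0.484 × 98.8 = 47.8 V

47.8 V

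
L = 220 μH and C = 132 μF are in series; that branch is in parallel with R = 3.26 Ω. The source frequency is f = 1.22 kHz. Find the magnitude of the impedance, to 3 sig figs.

ω = 2πf = 7665 rad/s
X_L = ωL = 1.69 Ω
X_C = 1/(ωC) = 0.988 Ω
Branch 1: Z₁ = R = 3.26 Ω
Branch 2 (series LC): Z₂ = j(X_L − X_C) = j0.698 Ω
Parallel: Z = Z₁Z₂/(Z₁+Z₂), |Z| = 0.683 Ω, ∠Z = 77.9°

0.683 Ω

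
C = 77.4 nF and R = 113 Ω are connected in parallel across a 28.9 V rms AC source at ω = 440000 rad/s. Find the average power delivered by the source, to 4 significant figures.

X_C = 1/(ωC) = 29.36 Ω
Parallel: admittances add. Y = 1/R + jωC
Y = (0.008850 + j0.03406) S
|Y| = 0.03519 S → |Z| = 1/|Y| = 28.42 Ω, ∠Z = −∠Y = -75.43°
I = V/|Z| = 1.017 A
P = VI cos φ = 28.9 × 1.017 × cos(-75.43°) = 7.391 W

7.391 W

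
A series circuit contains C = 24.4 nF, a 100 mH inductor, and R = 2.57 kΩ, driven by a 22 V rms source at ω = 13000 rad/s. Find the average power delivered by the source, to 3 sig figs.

124 mW

X_L = ωL = 1300 Ω
X_C = 1/(ωC) = 3150 Ω
Net reactance X = X_L − X_C = -1850 Ω
Z = 2570 − j1850 Ω
|Z| = √(2570² + 1850²) = 3170 Ω
∠Z = arctan(-1850/2570) = -35.8°
I = V/|Z| = 6.94 mA
P = VI cos φ = 22 × 0.00694 × cos(-35.8°) = 124 mW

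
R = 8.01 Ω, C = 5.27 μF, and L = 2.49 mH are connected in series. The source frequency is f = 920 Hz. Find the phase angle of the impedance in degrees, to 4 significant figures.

ω = 2πf = 5781 rad/s
X_L = ωL = 14.39 Ω
X_C = 1/(ωC) = 32.83 Ω
Net reactance X = X_L − X_C = -18.43 Ω
Z = 8.010 − j18.43 Ω
|Z| = √(8.010² + 18.43²) = 20.10 Ω
∠Z = arctan(-18.43/8.010) = -66.51°

-66.51°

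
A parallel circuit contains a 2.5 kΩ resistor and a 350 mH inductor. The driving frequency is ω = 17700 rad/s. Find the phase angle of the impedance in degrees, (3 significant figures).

X_L = ωL = 6200 Ω
Parallel: admittances add. Y = 1/R + 1/(jωL)
Y = (0.000400 − j0.000161) S
|Y| = 0.000431 S → |Z| = 1/|Y| = 2320 Ω, ∠Z = −∠Y = 22.0°

22.0°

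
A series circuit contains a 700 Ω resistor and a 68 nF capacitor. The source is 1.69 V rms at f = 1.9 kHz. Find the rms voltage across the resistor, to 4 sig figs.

0.8350 V

ω = 2πf = 11940 rad/s
X_C = 1/(ωC) = 1232 Ω
Z = 700.0 − j1232 Ω
|Z| = √(700.0² + 1232²) = 1417 Ω
I = V/|Z| = 1.193 mA
V_R = I·|Z_R| = 0.001193 × 700.0 = 0.8350 V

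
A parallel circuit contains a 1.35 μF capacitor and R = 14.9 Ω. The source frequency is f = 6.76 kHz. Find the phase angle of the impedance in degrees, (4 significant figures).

-40.51°

ω = 2πf = 42470 rad/s
X_C = 1/(ωC) = 17.44 Ω
Parallel: admittances add. Y = 1/R + jωC
Y = (0.06711 + j0.05734) S
|Y| = 0.08827 S → |Z| = 1/|Y| = 11.33 Ω, ∠Z = −∠Y = -40.51°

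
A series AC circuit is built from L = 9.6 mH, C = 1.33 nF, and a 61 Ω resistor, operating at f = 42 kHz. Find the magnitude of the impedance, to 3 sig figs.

ω = 2πf = 263900 rad/s
X_L = ωL = 2530 Ω
X_C = 1/(ωC) = 2850 Ω
Net reactance X = X_L − X_C = -316 Ω
Z = 61.0 − j316 Ω
|Z| = √(61.0² + 316²) = 322 Ω

322 Ω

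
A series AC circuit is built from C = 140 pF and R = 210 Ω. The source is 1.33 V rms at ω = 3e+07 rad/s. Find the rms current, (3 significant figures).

X_C = 1/(ωC) = 238 Ω
Z = 210 − j238 Ω
|Z| = √(210² + 238²) = 317 Ω
I = V/|Z| = 1.33/317 = 4.19 mA

4.19 mA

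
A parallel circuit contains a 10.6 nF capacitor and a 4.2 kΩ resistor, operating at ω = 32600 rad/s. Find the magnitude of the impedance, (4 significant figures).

2383 Ω

X_C = 1/(ωC) = 2894 Ω
Parallel: admittances add. Y = 1/R + jωC
Y = (0.0002381 + j0.0003456) S
|Y| = 0.0004196 S → |Z| = 1/|Y| = 2383 Ω, ∠Z = −∠Y = -55.43°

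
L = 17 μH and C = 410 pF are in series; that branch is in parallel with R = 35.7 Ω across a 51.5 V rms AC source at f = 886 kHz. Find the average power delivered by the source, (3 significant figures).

74.3 W

ω = 2πf = 5.567e+06 rad/s
X_L = ωL = 94.6 Ω
X_C = 1/(ωC) = 438 Ω
Branch 1: Z₁ = R = 35.7 Ω
Branch 2 (series LC): Z₂ = j(X_L − X_C) = −j343 Ω
Parallel: Z = Z₁Z₂/(Z₁+Z₂), |Z| = 35.5 Ω, ∠Z = -5.93°
I = V/|Z| = 1.45 A
P = VI cos φ = 51.5 × 1.45 × cos(-5.93°) = 74.3 W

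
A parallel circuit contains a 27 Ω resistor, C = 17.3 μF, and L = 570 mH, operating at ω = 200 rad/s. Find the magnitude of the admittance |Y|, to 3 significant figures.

37.4 mS

X_L = ωL = 114 Ω
X_C = 1/(ωC) = 289 Ω
Parallel: admittances add. Y = 1/R + 1/(jωL) + jωC
Y = (0.0370 − j0.00531) S
|Y| = 0.0374 S → |Z| = 1/|Y| = 26.7 Ω, ∠Z = −∠Y = 8.16°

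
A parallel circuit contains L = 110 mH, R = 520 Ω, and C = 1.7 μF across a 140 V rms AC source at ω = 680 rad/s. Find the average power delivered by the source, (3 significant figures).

X_L = ωL = 74.8 Ω
X_C = 1/(ωC) = 865 Ω
Parallel: admittances add. Y = 1/R + 1/(jωL) + jωC
Y = (0.00192 − j0.0122) S
|Y| = 0.0124 S → |Z| = 1/|Y| = 80.9 Ω, ∠Z = −∠Y = 81.1°
I = V/|Z| = 1.73 A
P = VI cos φ = 140 × 1.73 × cos(81.1°) = 37.7 W

37.7 W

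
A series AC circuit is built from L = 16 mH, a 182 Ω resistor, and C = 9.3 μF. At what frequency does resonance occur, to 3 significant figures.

ω₀ = 1/√(LC) = 1/√(0.016 × 9.3e-06) = 2592 rad/s
f₀ = ω₀/(2π) = 413 Hz

413 Hz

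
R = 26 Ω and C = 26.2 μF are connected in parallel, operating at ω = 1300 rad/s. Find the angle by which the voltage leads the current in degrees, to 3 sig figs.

X_C = 1/(ωC) = 29.4 Ω
Parallel: admittances add. Y = 1/R + jωC
Y = (0.0385 + j0.0341) S
|Y| = 0.0514 S → |Z| = 1/|Y| = 19.5 Ω, ∠Z = −∠Y = -41.5°

-41.5°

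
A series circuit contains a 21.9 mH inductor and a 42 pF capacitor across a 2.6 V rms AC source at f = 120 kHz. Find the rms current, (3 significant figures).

ω = 2πf = 754000 rad/s
X_L = ωL = 16500 Ω
X_C = 1/(ωC) = 31600 Ω
Net reactance X = X_L − X_C = -15100 Ω
Z = − j15100 Ω
|Z| = √(0² + 15100²) = 15100 Ω
I = V/|Z| = 2.6/15100 = 173 μA

173 μA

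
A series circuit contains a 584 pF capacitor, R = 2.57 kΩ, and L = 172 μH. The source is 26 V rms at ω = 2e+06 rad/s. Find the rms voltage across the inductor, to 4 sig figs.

X_L = ωL = 344.0 Ω
X_C = 1/(ωC) = 856.2 Ω
Net reactance X = X_L − X_C = -512.2 Ω
Z = 2570 − j512.2 Ω
|Z| = √(2570² + 512.2²) = 2621 Ω
I = V/|Z| = 9.922 mA
V_L = I·|Z_L| = 0.009922 × 344.0 = 3.413 V

3.413 V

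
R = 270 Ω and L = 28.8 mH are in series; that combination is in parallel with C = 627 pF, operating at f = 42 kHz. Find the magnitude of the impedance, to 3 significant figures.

ω = 2πf = 263900 rad/s
X_L = ωL = 7600 Ω
X_C = 1/(ωC) = 6040 Ω
Branch 1 (R+jX_L): Z₁ = 270 + j7600 Ω, |Z₁| = 7600 Ω
Branch 2 (−jX_C): Z₂ = −j6040 Ω
Parallel: Z = Z₁Z₂/(Z₁+Z₂), |Z| = 29100 Ω, ∠Z = -82.2°

29100 Ω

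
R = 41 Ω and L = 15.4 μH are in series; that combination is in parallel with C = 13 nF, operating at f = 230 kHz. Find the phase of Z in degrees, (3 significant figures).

ω = 2πf = 1.445e+06 rad/s
X_L = ωL = 22.3 Ω
X_C = 1/(ωC) = 53.2 Ω
Branch 1 (R+jX_L): Z₁ = 41.0 + j22.3 Ω, |Z₁| = 46.7 Ω
Branch 2 (−jX_C): Z₂ = −j53.2 Ω
Parallel: Z = Z₁Z₂/(Z₁+Z₂), |Z| = 48.3 Ω, ∠Z = -24.4°

-24.4°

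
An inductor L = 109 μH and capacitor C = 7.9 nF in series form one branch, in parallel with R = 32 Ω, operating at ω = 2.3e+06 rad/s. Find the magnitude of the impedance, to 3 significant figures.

31.6 Ω

X_L = ωL = 251 Ω
X_C = 1/(ωC) = 55.0 Ω
Branch 1: Z₁ = R = 32.0 Ω
Branch 2 (series LC): Z₂ = j(X_L − X_C) = j196 Ω
Parallel: Z = Z₁Z₂/(Z₁+Z₂), |Z| = 31.6 Ω, ∠Z = 9.29°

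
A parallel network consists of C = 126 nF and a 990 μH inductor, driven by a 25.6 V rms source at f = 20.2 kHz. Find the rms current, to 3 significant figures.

ω = 2πf = 126900 rad/s
X_L = ωL = 126 Ω
X_C = 1/(ωC) = 62.5 Ω
Parallel: admittances add. Y = 1/(jωL) + jωC
Y = (0 + j0.00803) S
|Y| = 0.00803 S → |Z| = 1/|Y| = 124 Ω, ∠Z = −∠Y = -90.0°
I = V/|Z| = 25.6/124 = 206 mA

206 mA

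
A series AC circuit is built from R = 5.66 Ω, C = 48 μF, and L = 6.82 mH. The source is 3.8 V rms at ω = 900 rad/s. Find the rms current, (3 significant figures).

X_L = ωL = 6.14 Ω
X_C = 1/(ωC) = 23.1 Ω
Net reactance X = X_L − X_C = -17.0 Ω
Z = 5.66 − j17.0 Ω
|Z| = √(5.66² + 17.0²) = 17.9 Ω
I = V/|Z| = 3.8/17.9 = 212 mA

212 mA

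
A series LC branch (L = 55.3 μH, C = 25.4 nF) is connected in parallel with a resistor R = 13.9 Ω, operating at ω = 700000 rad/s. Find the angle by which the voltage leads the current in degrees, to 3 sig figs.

X_L = ωL = 38.7 Ω
X_C = 1/(ωC) = 56.2 Ω
Branch 1: Z₁ = R = 13.9 Ω
Branch 2 (series LC): Z₂ = j(X_L − X_C) = −j17.5 Ω
Parallel: Z = Z₁Z₂/(Z₁+Z₂), |Z| = 10.9 Ω, ∠Z = -38.4°

-38.4°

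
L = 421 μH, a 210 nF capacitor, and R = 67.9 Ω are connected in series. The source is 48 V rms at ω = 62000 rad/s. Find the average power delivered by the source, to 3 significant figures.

X_L = ωL = 26.1 Ω
X_C = 1/(ωC) = 76.8 Ω
Net reactance X = X_L − X_C = -50.7 Ω
Z = 67.9 − j50.7 Ω
|Z| = √(67.9² + 50.7²) = 84.7 Ω
∠Z = arctan(-50.7/67.9) = -36.7°
I = V/|Z| = 566 mA
P = VI cos φ = 48 × 0.566 × cos(-36.7°) = 21.8 W

21.8 W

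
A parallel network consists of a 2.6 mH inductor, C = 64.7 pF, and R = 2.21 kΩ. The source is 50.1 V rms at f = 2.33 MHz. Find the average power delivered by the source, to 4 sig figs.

1.136 W

ω = 2πf = 1.464e+07 rad/s
X_L = ωL = 38060 Ω
X_C = 1/(ωC) = 1056 Ω
Parallel: admittances add. Y = 1/R + 1/(jωL) + jωC
Y = (0.0004525 + j0.0009209) S
|Y| = 0.001026 S → |Z| = 1/|Y| = 974.6 Ω, ∠Z = −∠Y = -63.83°
I = V/|Z| = 51.41 mA
P = VI cos φ = 50.1 × 0.05141 × cos(-63.83°) = 1.136 W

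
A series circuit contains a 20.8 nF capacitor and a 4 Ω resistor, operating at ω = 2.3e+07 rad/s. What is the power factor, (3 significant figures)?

0.886

X_C = 1/(ωC) = 2.09 Ω
Z = 4.00 − j2.09 Ω
|Z| = √(4.00² + 2.09²) = 4.51 Ω
∠Z = arctan(-2.09/4.00) = -27.6°
cos φ = cos(-27.6°) = 0.886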